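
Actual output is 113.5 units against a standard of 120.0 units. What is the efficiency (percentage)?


Efficiency = (actual / standard) × 100
= (113.5 / 120.0) × 100
= 94.6%


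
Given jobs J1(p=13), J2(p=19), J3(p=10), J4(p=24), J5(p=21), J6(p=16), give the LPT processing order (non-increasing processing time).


LPT: sort by longest processing time first
  J4: p=24
  J5: p=21
  J2: p=19
  J6: p=16
  J1: p=13
  J3: p=10
Order: J4 → J5 → J2 → J6 → J1 → J3


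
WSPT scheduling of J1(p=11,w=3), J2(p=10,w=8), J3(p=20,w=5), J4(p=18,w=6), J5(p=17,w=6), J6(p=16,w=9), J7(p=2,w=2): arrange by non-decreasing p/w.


WSPT (Smith's rule): sort by p/w ascending
  J7: p/w = 2/2 = 1.000
  J2: p/w = 10/8 = 1.250
  J6: p/w = 16/9 = 1.778
  J5: p/w = 17/6 = 2.833
  J4: p/w = 18/6 = 3.000
  J1: p/w = 11/3 = 3.667
  J3: p/w = 20/5 = 4.000
Order: J7 → J2 → J6 → J5 → J4 → J1 → J3


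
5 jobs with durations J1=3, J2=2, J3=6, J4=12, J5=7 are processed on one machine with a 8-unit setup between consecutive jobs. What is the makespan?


Makespan = Σ processing + (n-1) × setup
= (3 + 2 + 6 + 12 + 7) + (5-1)×8
= 30 + 32
= 62 time units


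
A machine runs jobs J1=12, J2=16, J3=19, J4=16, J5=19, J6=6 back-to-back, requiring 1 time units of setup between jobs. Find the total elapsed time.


Makespan = Σ processing + (n-1) × setup
= (12 + 16 + 19 + 16 + 19 + 6) + (6-1)×1
= 88 + 5
= 93 time units


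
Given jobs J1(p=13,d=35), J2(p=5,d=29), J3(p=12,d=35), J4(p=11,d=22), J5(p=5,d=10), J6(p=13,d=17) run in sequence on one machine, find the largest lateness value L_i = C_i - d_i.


Lateness per job (L = C - d):
  J1: C=13, d=35, L=-22
  J2: C=18, d=29, L=-11
  J3: C=30, d=35, L=-5
  J4: C=41, d=22, L=19
  J5: C=46, d=10, L=36
  J6: C=59, d=17, L=42
Lmax = max(-22, -11, -5, 19, 36, 42)
= 42


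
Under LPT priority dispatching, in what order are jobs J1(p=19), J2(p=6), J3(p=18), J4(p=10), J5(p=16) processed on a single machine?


LPT: sort by longest processing time first
  J1: p=19
  J3: p=18
  J5: p=16
  J4: p=10
  J2: p=6
Order: J1 → J3 → J5 → J4 → J2


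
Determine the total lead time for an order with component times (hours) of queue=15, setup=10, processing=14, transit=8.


Lead time = queue + setup + processing + transit
= 15 + 10 + 14 + 8
= 47 hours


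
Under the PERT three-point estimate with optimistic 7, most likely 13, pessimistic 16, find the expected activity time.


te = (o + 4m + p) / 6
= (7 + 4×13 + 16) / 6
= (7 + 52 + 16) / 6
= 75 / 6
= 12.50


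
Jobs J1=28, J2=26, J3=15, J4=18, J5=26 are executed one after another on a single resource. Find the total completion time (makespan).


Sequential makespan: sum all processing times
= 28 + 26 + 15 + 18 + 26
= 113 time units


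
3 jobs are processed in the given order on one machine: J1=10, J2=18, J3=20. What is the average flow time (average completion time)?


Completion times:
  J1: completes at 10
  J2: completes at 28
  J3: completes at 48
Sum = 86
Average = 86/3
= 28.67


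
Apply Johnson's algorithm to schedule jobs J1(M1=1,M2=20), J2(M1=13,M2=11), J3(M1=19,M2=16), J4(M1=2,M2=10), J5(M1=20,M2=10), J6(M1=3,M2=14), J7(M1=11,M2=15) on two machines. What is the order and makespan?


Johnson's rule:
Group 1 (M1≤M2, sort by M1): ['J1', 'J4', 'J6', 'J7']
Group 2 (M1>M2, sort desc M2): ['J3', 'J2', 'J5']
Sequence: J1 → J4 → J6 → J7 → J3 → J2 → J5
Makespan calculation:
  J1: M1 done=1, M2 done=21
  J4: M1 done=3, M2 done=31
  J6: M1 done=6, M2 done=45
  J7: M1 done=17, M2 done=60
  J3: M1 done=36, M2 done=76
  J2: M1 done=49, M2 done=87
  J5: M1 done=69, M2 done=97
= Sequence: J1 → J4 → J6 → J7 → J3 → J2 → J5, Makespan: 97


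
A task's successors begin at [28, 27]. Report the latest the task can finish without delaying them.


LF = min of all successor start times
Successors start at: [28, 27]
LF = min(28, 27)
= 27


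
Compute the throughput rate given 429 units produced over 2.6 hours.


Throughput = units / time
= 429 / 2.6
= 165.0 units/hour


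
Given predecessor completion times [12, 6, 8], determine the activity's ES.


ES = max of all predecessor completion times
Predecessors: [12, 6, 8]
ES = max(12, 6, 8)
= 12


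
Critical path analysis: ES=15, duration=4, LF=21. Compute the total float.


EF = ES + duration = 15 + 4 = 19
LS = LF - duration = 21 - 4 = 17
Total Float = LF - EF = 21 - 19
(or LS - ES = 17 - 15)
= 2


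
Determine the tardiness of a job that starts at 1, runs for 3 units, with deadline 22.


Completion = start + processing = 1 + 3 = 4
Tardiness = max(0, C - d) = max(0, 4 - 22)
= max(0, -18)
= 0


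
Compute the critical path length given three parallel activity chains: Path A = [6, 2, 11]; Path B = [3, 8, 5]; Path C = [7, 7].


Path A: 6 + 2 + 11 = 19
Path B: 3 + 8 + 5 = 16
Path C: 7 + 7 = 14
Critical path = longest = max(19, 16, 14)
= 19 (Path A)


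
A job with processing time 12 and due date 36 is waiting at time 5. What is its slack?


Slack = due - current_time - processing
= 36 - 5 - 12
= 19


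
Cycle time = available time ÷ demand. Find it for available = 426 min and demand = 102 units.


Cycle time = available time / demand
= 426 / 102
= 4.18 min/unit


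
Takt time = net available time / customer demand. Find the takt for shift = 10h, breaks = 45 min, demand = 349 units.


Available = 10×60 - 45 = 555 min
Takt time = 555 / 349
= 1.59 min/unit


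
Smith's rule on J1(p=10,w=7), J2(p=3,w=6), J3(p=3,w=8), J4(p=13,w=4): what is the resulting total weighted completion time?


WSPT order (by p/w): J3 → J2 → J1 → J4
  J3: C=3, w·C=8×3=24
  J2: C=6, w·C=6×6=36
  J1: C=16, w·C=7×16=112
  J4: C=29, w·C=4×29=116
Σ w·C = 288
= 288


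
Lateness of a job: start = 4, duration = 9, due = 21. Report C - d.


Completion = 4 + 9 = 13
Lateness = C - d = 13 - 21
= -8


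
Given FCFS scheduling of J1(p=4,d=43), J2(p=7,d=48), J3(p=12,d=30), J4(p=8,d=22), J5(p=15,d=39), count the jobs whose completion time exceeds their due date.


Completion vs due date:
  J1: C=4, d=43 → on time
  J2: C=11, d=48 → on time
  J3: C=23, d=30 → on time
  J4: C=31, d=22 → TARDY
  J5: C=46, d=39 → TARDY
Tardy jobs: J4, J5
Count = 2


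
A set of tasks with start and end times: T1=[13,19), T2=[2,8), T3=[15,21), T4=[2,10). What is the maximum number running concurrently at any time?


Check each time point for overlaps:
  t=2: 2 tasks active (T2, T4)
Max concurrent = 2


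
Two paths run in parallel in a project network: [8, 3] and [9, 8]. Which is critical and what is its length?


Path A: 8 + 3 = 11
Path B: 9 + 8 = 17
Critical path = longest = max(11, 17)
= 17 (Path B)


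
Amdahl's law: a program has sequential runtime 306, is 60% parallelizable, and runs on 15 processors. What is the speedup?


Amdahl's law: T_p = T × ((1-p) + p/N)
= 306 × ((1-0.6) + 0.6/15)
= 306 × (0.40 + 0.0400)
= 306 × 0.4400
= 134.64
Speedup = 306/134.64
= 2.27×


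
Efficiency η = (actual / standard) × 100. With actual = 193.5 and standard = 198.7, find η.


Efficiency = (actual / standard) × 100
= (193.5 / 198.7) × 100
= 97.4%


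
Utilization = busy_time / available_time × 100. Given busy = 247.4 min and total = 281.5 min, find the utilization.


Utilization = busy / total × 100
= 247.4 / 281.5 × 100
= 87.9%


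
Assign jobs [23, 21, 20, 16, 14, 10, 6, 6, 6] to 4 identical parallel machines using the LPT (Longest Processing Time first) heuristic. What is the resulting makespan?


Jobs (LPT sorted): [23, 21, 20, 16, 14, 10, 6, 6, 6]
Machines: 4
  J=23 → Machine 1 (load: 0+23=23)
  J=21 → Machine 2 (load: 0+21=21)
  J=20 → Machine 3 (load: 0+20=20)
  J=16 → Machine 4 (load: 0+16=16)
  J=14 → Machine 4 (load: 16+14=30)
  J=10 → Machine 3 (load: 20+10=30)
  J=6 → Machine 2 (load: 21+6=27)
  J=6 → Machine 1 (load: 23+6=29)
  J=6 → Machine 2 (load: 27+6=33)
Machine loads: [29, 33, 30, 30]
Makespan = max = 33 time units


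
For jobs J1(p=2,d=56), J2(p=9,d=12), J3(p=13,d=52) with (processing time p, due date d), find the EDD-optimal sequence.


EDD: sort by earliest due date
  J2: d=12, p=9
  J3: d=52, p=13
  J1: d=56, p=2
Order: J2 → J3 → J1


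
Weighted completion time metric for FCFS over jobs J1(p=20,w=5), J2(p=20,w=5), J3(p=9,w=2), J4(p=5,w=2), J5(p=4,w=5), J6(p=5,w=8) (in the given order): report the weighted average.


Completion times:
  J1: C=20, w×C=5×20=100
  J2: C=40, w×C=5×40=200
  J3: C=49, w×C=2×49=98
  J4: C=54, w×C=2×54=108
  J5: C=58, w×C=5×58=290
  J6: C=63, w×C=8×63=504
Sum w×C = 1300
Sum w = 27
Weighted avg = 1300/27
= 48.15


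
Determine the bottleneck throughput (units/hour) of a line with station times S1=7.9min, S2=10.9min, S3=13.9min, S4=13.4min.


Bottleneck = longest station time
Station times: [7.9, 10.9, 13.9, 13.4]
Max = 13.9 min
Rate = 60 / 13.9
= 4.32 units/hour (bottleneck: 13.9min)


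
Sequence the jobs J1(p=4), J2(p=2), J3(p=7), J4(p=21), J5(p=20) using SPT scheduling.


SPT: sort by shortest processing time
  J2: p=2
  J1: p=4
  J3: p=7
  J5: p=20
  J4: p=21
Order: J2 → J1 → J3 → J5 → J4


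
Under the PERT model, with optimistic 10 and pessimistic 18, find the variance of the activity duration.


σ² = ((p - o) / 6)² = (p - o)² / 36
= (18 - 10)² / 36
= 8² / 36
= 64 / 36
= 1.7778


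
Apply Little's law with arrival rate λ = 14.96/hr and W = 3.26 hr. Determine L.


Little's law: L = λ × W
= 14.96 × 3.26
= 48.77


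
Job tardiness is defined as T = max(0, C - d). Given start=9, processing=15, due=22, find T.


Completion = start + processing = 9 + 15 = 24
Tardiness = max(0, C - d) = max(0, 24 - 22)
= max(0, 2)
= 2


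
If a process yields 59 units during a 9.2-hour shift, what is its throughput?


Throughput = units / time
= 59 / 9.2
= 6.4 units/hour


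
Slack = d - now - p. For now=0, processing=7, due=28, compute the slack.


Slack = due - current_time - processing
= 28 - 0 - 7
= 21


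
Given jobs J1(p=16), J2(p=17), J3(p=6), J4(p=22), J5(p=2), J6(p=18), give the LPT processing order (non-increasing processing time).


LPT: sort by longest processing time first
  J4: p=22
  J6: p=18
  J2: p=17
  J1: p=16
  J3: p=6
  J5: p=2
Order: J4 → J6 → J2 → J1 → J3 → J5


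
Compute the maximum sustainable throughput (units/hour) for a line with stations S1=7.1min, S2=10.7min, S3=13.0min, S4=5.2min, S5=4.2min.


Bottleneck = longest station time
Station times: [7.1, 10.7, 13.0, 5.2, 4.2]
Max = 13.0 min
Rate = 60 / 13.0
= 4.62 units/hour (bottleneck: 13.0min)


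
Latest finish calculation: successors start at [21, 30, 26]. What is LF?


LF = min of all successor start times
Successors start at: [21, 30, 26]
LF = min(21, 30, 26)
= 21


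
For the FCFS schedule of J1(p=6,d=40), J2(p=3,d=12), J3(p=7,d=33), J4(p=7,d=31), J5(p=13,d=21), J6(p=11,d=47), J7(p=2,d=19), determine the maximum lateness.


Lateness per job (L = C - d):
  J1: C=6, d=40, L=-34
  J2: C=9, d=12, L=-3
  J3: C=16, d=33, L=-17
  J4: C=23, d=31, L=-8
  J5: C=36, d=21, L=15
  J6: C=47, d=47, L=0
  J7: C=49, d=19, L=30
Lmax = max(-34, -3, -17, -8, 15, 0, 30)
= 30


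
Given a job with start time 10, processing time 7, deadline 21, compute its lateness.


Completion = 10 + 7 = 17
Lateness = C - d = 17 - 21
= -4


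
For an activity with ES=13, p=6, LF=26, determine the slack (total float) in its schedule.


EF = ES + duration = 13 + 6 = 19
LS = LF - duration = 26 - 6 = 20
Total Float = LF - EF = 26 - 19
(or LS - ES = 20 - 13)
= 7


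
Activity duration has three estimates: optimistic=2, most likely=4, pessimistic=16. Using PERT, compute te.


te = (o + 4m + p) / 6
= (2 + 4×4 + 16) / 6
= (2 + 16 + 16) / 6
= 34 / 6
= 5.67


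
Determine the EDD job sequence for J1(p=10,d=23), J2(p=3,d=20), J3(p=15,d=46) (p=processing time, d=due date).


EDD: sort by earliest due date
  J2: d=20, p=3
  J1: d=23, p=10
  J3: d=46, p=15
Order: J2 → J1 → J3


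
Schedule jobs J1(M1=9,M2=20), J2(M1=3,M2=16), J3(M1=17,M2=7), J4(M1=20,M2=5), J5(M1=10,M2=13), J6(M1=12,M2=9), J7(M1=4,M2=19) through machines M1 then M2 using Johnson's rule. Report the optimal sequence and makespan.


Johnson's rule:
Group 1 (M1≤M2, sort by M1): ['J2', 'J7', 'J1', 'J5']
Group 2 (M1>M2, sort desc M2): ['J6', 'J3', 'J4']
Sequence: J2 → J7 → J1 → J5 → J6 → J3 → J4
Makespan calculation:
  J2: M1 done=3, M2 done=19
  J7: M1 done=7, M2 done=38
  J1: M1 done=16, M2 done=58
  J5: M1 done=26, M2 done=71
  J6: M1 done=38, M2 done=80
  J3: M1 done=55, M2 done=87
  J4: M1 done=75, M2 done=92
= Sequence: J2 → J7 → J1 → J5 → J6 → J3 → J4, Makespan: 92


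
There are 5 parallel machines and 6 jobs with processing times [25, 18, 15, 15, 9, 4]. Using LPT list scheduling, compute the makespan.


Jobs (LPT sorted): [25, 18, 15, 15, 9, 4]
Machines: 5
  J=25 → Machine 1 (load: 0+25=25)
  J=18 → Machine 2 (load: 0+18=18)
  J=15 → Machine 3 (load: 0+15=15)
  J=15 → Machine 4 (load: 0+15=15)
  J=9 → Machine 5 (load: 0+9=9)
  J=4 → Machine 5 (load: 9+4=13)
Machine loads: [25, 18, 15, 15, 13]
Makespan = max = 25 time units


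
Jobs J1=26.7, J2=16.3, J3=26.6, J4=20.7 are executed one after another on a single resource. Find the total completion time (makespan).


Sequential makespan: sum all processing times
= 26.7 + 16.3 + 26.6 + 20.7
= 90.3 time units


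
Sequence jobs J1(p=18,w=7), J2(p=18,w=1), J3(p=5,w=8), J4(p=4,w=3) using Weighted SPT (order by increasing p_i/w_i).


WSPT (Smith's rule): sort by p/w ascending
  J3: p/w = 5/8 = 0.625
  J4: p/w = 4/3 = 1.333
  J1: p/w = 18/7 = 2.571
  J2: p/w = 18/1 = 18.000
Order: J3 → J4 → J1 → J2


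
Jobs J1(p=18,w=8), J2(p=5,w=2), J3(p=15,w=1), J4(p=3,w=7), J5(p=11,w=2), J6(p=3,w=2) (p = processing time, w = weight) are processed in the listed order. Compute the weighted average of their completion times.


Completion times:
  J1: C=18, w×C=8×18=144
  J2: C=23, w×C=2×23=46
  J3: C=38, w×C=1×38=38
  J4: C=41, w×C=7×41=287
  J5: C=52, w×C=2×52=104
  J6: C=55, w×C=2×55=110
Sum w×C = 729
Sum w = 22
Weighted avg = 729/22
= 33.14


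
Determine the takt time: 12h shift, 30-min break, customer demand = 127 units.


Available = 12×60 - 30 = 690 min
Takt time = 690 / 127
= 5.43 min/unit


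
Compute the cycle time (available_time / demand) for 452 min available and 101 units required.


Cycle time = available time / demand
= 452 / 101
= 4.48 min/unit


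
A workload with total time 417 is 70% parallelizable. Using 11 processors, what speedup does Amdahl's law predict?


Amdahl's law: T_p = T × ((1-p) + p/N)
= 417 × ((1-0.7) + 0.7/11)
= 417 × (0.30 + 0.0636)
= 417 × 0.3636
= 151.64
Speedup = 417/151.64
= 2.75×


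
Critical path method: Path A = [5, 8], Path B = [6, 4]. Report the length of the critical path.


Path A: 5 + 8 = 13
Path B: 6 + 4 = 10
Critical path = longest = max(13, 10)
= 13 (Path A)


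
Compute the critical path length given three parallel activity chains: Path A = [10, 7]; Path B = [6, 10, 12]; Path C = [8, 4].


Path A: 10 + 7 = 17
Path B: 6 + 10 + 12 = 28
Path C: 8 + 4 = 12
Critical path = longest = max(17, 28, 12)
= 28 (Path B)


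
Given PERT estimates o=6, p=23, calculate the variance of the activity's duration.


σ² = ((p - o) / 6)² = (p - o)² / 36
= (23 - 6)² / 36
= 17² / 36
= 289 / 36
= 8.0278


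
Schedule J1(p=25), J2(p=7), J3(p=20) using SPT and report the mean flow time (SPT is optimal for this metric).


SPT order: J2 → J3 → J1
Completion times:
  J2: C=7
  J3: C=27
  J1: C=52
Sum = 86, n = 3
Mean flow = 86/3
= 28.67


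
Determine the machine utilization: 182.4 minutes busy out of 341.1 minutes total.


Utilization = busy / total × 100
= 182.4 / 341.1 × 100
= 53.5%


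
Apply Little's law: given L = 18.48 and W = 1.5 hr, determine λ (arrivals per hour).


Little's law: L = λW → λ = L / W
= 18.48 / 1.5
= 12.32 per hour


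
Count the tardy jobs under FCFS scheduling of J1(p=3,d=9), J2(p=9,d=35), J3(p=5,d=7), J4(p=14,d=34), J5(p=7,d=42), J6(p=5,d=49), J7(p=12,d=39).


Completion vs due date:
  J1: C=3, d=9 → on time
  J2: C=12, d=35 → on time
  J3: C=17, d=7 → TARDY
  J4: C=31, d=34 → on time
  J5: C=38, d=42 → on time
  J6: C=43, d=49 → on time
  J7: C=55, d=39 → TARDY
Tardy jobs: J3, J7
Count = 2


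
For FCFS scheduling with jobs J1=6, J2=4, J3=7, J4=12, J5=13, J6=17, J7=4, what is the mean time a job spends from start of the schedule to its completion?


Completion times:
  J1: completes at 6
  J2: completes at 10
  J3: completes at 17
  J4: completes at 29
  J5: completes at 42
  J6: completes at 59
  J7: completes at 63
Sum = 226
Average = 226/7
= 32.29


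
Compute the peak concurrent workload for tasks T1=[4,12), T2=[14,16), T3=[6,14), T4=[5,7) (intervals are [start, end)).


Check each time point for overlaps:
  t=6: 3 tasks active (T1, T3, T4)
Max concurrent = 3


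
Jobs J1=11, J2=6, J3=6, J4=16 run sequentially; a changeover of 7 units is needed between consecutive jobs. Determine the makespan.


Makespan = Σ processing + (n-1) × setup
= (11 + 6 + 6 + 16) + (4-1)×7
= 39 + 21
= 60 time units


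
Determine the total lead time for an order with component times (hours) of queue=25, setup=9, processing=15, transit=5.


Lead time = queue + setup + processing + transit
= 25 + 9 + 15 + 5
= 54 hours


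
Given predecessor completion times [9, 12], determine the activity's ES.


ES = max of all predecessor completion times
Predecessors: [9, 12]
ES = max(9, 12)
= 12


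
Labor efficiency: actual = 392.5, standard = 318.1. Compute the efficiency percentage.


Efficiency = (actual / standard) × 100
= (392.5 / 318.1) × 100
= 123.4%


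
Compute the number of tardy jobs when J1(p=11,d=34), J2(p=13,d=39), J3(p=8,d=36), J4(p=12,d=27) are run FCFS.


Completion vs due date:
  J1: C=11, d=34 → on time
  J2: C=24, d=39 → on time
  J3: C=32, d=36 → on time
  J4: C=44, d=27 → TARDY
Tardy jobs: J4
Count = 1


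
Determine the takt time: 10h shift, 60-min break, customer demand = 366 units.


Available = 10×60 - 60 = 540 min
Takt time = 540 / 366
= 1.48 min/unit


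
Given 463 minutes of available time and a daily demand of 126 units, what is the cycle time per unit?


Cycle time = available time / demand
= 463 / 126
= 3.67 min/unit


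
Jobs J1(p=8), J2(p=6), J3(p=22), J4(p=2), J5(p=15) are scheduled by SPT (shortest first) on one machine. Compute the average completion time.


SPT order: J4 → J2 → J1 → J5 → J3
Completion times:
  J4: C=2
  J2: C=8
  J1: C=16
  J5: C=31
  J3: C=53
Sum = 110, n = 5
Mean flow = 110/5
= 22.00


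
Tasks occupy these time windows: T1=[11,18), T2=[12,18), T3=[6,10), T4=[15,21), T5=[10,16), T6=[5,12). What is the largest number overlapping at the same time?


Check each time point for overlaps:
  t=15: 4 tasks active (T1, T2, T4, T5)
Max concurrent = 4


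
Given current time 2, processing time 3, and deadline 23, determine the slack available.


Slack = due - current_time - processing
= 23 - 2 - 3
= 18


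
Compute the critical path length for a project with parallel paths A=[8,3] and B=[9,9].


Path A: 8 + 3 = 11
Path B: 9 + 9 = 18
Critical path = longest = max(11, 18)
= 18 (Path B)


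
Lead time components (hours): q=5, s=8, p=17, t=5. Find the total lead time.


Lead time = queue + setup + processing + transit
= 5 + 8 + 17 + 5
= 35 hours


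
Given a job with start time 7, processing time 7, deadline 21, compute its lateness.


Completion = 7 + 7 = 14
Lateness = C - d = 14 - 21
= -7


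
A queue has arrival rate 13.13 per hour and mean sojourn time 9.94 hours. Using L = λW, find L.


Little's law: L = λ × W
= 13.13 × 9.94
= 130.51


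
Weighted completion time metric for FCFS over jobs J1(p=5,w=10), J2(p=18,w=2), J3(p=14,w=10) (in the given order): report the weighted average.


Completion times:
  J1: C=5, w×C=10×5=50
  J2: C=23, w×C=2×23=46
  J3: C=37, w×C=10×37=370
Sum w×C = 466
Sum w = 22
Weighted avg = 466/22
= 21.18


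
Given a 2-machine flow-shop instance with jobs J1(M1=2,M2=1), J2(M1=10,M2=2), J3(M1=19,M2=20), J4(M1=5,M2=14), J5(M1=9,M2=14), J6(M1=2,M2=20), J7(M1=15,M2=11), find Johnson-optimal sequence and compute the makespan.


Johnson's rule:
Group 1 (M1≤M2, sort by M1): ['J6', 'J4', 'J5', 'J3']
Group 2 (M1>M2, sort desc M2): ['J7', 'J2', 'J1']
Sequence: J6 → J4 → J5 → J3 → J7 → J2 → J1
Makespan calculation:
  J6: M1 done=2, M2 done=22
  J4: M1 done=7, M2 done=36
  J5: M1 done=16, M2 done=50
  J3: M1 done=35, M2 done=70
  J7: M1 done=50, M2 done=81
  J2: M1 done=60, M2 done=83
  J1: M1 done=62, M2 done=84
= Sequence: J6 → J4 → J5 → J3 → J7 → J2 → J1, Makespan: 84


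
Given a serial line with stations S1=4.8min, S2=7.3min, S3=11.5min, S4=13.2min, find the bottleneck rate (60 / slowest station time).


Bottleneck = longest station time
Station times: [4.8, 7.3, 11.5, 13.2]
Max = 13.2 min
Rate = 60 / 13.2
= 4.55 units/hour (bottleneck: 13.2min)


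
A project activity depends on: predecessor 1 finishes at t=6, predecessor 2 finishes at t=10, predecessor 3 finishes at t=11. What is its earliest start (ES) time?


ES = max of all predecessor completion times
Predecessors: [6, 10, 11]
ES = max(6, 10, 11)
= 11


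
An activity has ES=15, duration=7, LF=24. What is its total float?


EF = ES + duration = 15 + 7 = 22
LS = LF - duration = 24 - 7 = 17
Total Float = LF - EF = 24 - 22
(or LS - ES = 17 - 15)
= 2


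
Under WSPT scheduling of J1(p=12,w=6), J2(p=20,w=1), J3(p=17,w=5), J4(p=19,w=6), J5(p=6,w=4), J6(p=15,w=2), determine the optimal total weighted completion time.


WSPT order (by p/w): J5 → J1 → J4 → J3 → J6 → J2
  J5: C=6, w·C=4×6=24
  J1: C=18, w·C=6×18=108
  J4: C=37, w·C=6×37=222
  J3: C=54, w·C=5×54=270
  J6: C=69, w·C=2×69=138
  J2: C=89, w·C=1×89=89
Σ w·C = 851
= 851


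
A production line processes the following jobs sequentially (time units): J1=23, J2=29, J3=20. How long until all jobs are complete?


Sequential makespan: sum all processing times
= 23 + 29 + 20
= 72 time units


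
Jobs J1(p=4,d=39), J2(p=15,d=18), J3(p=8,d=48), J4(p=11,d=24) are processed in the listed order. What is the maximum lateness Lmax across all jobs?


Lateness per job (L = C - d):
  J1: C=4, d=39, L=-35
  J2: C=19, d=18, L=1
  J3: C=27, d=48, L=-21
  J4: C=38, d=24, L=14
Lmax = max(-35, 1, -21, 14)
= 14


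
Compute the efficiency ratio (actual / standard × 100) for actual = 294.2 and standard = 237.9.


Efficiency = (actual / standard) × 100
= (294.2 / 237.9) × 100
= 123.7%


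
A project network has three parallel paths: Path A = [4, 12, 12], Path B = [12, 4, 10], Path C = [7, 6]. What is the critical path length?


Path A: 4 + 12 + 12 = 28
Path B: 12 + 4 + 10 = 26
Path C: 7 + 6 = 13
Critical path = longest = max(28, 26, 13)
= 28 (Path A)


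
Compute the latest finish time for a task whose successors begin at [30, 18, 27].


LF = min of all successor start times
Successors start at: [30, 18, 27]
LF = min(30, 18, 27)
= 18


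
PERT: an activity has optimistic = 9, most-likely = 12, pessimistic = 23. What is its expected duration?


te = (o + 4m + p) / 6
= (9 + 4×12 + 23) / 6
= (9 + 48 + 23) / 6
= 80 / 6
= 13.33


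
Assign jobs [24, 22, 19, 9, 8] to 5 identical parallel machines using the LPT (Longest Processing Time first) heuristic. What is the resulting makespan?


Jobs (LPT sorted): [24, 22, 19, 9, 8]
Machines: 5
  J=24 → Machine 1 (load: 0+24=24)
  J=22 → Machine 2 (load: 0+22=22)
  J=19 → Machine 3 (load: 0+19=19)
  J=9 → Machine 4 (load: 0+9=9)
  J=8 → Machine 5 (load: 0+8=8)
Machine loads: [24, 22, 19, 9, 8]
Makespan = max = 24 time units


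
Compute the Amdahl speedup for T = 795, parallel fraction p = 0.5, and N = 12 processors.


Amdahl's law: T_p = T × ((1-p) + p/N)
= 795 × ((1-0.5) + 0.5/12)
= 795 × (0.50 + 0.0417)
= 795 × 0.5417
= 430.62
Speedup = 795/430.62
= 1.85×


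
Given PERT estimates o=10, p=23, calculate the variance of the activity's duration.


σ² = ((p - o) / 6)² = (p - o)² / 36
= (23 - 10)² / 36
= 13² / 36
= 169 / 36
= 4.6944


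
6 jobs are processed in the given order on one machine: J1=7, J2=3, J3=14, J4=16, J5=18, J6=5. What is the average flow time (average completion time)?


Completion times:
  J1: completes at 7
  J2: completes at 10
  J3: completes at 24
  J4: completes at 40
  J5: completes at 58
  J6: completes at 63
Sum = 202
Average = 202/6
= 33.67


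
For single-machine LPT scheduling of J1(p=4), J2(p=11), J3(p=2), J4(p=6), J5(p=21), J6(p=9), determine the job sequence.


LPT: sort by longest processing time first
  J5: p=21
  J2: p=11
  J6: p=9
  J4: p=6
  J1: p=4
  J3: p=2
Order: J5 → J2 → J6 → J4 → J1 → J3


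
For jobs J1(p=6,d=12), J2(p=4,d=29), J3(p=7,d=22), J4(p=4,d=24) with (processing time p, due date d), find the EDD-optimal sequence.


EDD: sort by earliest due date
  J1: d=12, p=6
  J3: d=22, p=7
  J4: d=24, p=4
  J2: d=29, p=4
Order: J1 → J3 → J4 → J2


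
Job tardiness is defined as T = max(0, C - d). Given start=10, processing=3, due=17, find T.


Completion = start + processing = 10 + 3 = 13
Tardiness = max(0, C - d) = max(0, 13 - 17)
= max(0, -4)
= 0


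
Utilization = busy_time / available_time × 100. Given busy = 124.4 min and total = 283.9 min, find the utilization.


Utilization = busy / total × 100
= 124.4 / 283.9 × 100
= 43.8%


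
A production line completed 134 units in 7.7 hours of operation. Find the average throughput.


Throughput = units / time
= 134 / 7.7
= 17.4 units/hour


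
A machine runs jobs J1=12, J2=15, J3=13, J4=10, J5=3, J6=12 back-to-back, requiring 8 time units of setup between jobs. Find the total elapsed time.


Makespan = Σ processing + (n-1) × setup
= (12 + 15 + 13 + 10 + 3 + 12) + (6-1)×8
= 65 + 40
= 105 time units


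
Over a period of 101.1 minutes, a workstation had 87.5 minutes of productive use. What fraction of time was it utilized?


Utilization = busy / total × 100
= 87.5 / 101.1 × 100
= 86.5%


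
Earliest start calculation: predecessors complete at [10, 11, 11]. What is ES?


ES = max of all predecessor completion times
Predecessors: [10, 11, 11]
ES = max(10, 11, 11)
= 11


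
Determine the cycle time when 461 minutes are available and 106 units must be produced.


Cycle time = available time / demand
= 461 / 106
= 4.35 min/unit


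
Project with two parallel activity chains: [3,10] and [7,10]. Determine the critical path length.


Path A: 3 + 10 = 13
Path B: 7 + 10 = 17
Critical path = longest = max(13, 17)
= 17 (Path B)


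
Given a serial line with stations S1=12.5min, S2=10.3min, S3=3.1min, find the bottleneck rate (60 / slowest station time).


Bottleneck = longest station time
Station times: [12.5, 10.3, 3.1]
Max = 12.5 min
Rate = 60 / 12.5
= 4.80 units/hour (bottleneck: 12.5min)


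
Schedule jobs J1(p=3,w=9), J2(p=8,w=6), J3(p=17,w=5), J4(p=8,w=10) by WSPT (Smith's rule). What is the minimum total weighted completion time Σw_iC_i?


WSPT order (by p/w): J1 → J4 → J2 → J3
  J1: C=3, w·C=9×3=27
  J4: C=11, w·C=10×11=110
  J2: C=19, w·C=6×19=114
  J3: C=36, w·C=5×36=180
Σ w·C = 431
= 431


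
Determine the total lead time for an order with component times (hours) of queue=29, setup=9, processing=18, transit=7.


Lead time = queue + setup + processing + transit
= 29 + 9 + 18 + 7
= 63 hours


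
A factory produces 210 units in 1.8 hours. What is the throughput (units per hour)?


Throughput = units / time
= 210 / 1.8
= 116.7 units/hour


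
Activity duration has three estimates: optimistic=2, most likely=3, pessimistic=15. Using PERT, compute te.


te = (o + 4m + p) / 6
= (2 + 4×3 + 15) / 6
= (2 + 12 + 15) / 6
= 29 / 6
= 4.83


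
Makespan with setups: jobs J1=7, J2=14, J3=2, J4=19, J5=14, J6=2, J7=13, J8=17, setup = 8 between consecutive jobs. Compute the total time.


Makespan = Σ processing + (n-1) × setup
= (7 + 14 + 2 + 19 + 14 + 2 + 13 + 17) + (8-1)×8
= 88 + 56
= 144 time units


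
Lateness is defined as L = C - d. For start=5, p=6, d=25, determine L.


Completion = 5 + 6 = 11
Lateness = C - d = 11 - 25
= -14


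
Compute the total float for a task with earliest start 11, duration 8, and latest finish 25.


EF = ES + duration = 11 + 8 = 19
LS = LF - duration = 25 - 8 = 17
Total Float = LF - EF = 25 - 19
(or LS - ES = 17 - 11)
= 6


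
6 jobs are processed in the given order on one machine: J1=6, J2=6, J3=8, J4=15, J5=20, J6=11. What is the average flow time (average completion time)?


Completion times:
  J1: completes at 6
  J2: completes at 12
  J3: completes at 20
  J4: completes at 35
  J5: completes at 55
  J6: completes at 66
Sum = 194
Average = 194/6
= 32.33


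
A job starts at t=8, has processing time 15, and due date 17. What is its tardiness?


Completion = start + processing = 8 + 15 = 23
Tardiness = max(0, C - d) = max(0, 23 - 17)
= max(0, 6)
= 6


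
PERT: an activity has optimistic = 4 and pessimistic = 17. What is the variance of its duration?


σ² = ((p - o) / 6)² = (p - o)² / 36
= (17 - 4)² / 36
= 13² / 36
= 169 / 36
= 4.6944


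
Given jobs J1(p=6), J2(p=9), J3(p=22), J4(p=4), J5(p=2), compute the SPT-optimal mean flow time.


SPT order: J5 → J4 → J1 → J2 → J3
Completion times:
  J5: C=2
  J4: C=6
  J1: C=12
  J2: C=21
  J3: C=43
Sum = 84, n = 5
Mean flow = 84/5
= 16.80


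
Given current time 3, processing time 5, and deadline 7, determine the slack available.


Slack = due - current_time - processing
= 7 - 3 - 5
= -1


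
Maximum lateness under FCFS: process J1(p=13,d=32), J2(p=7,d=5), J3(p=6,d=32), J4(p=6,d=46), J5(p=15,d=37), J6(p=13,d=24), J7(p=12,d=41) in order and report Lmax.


Lateness per job (L = C - d):
  J1: C=13, d=32, L=-19
  J2: C=20, d=5, L=15
  J3: C=26, d=32, L=-6
  J4: C=32, d=46, L=-14
  J5: C=47, d=37, L=10
  J6: C=60, d=24, L=36
  J7: C=72, d=41, L=31
Lmax = max(-19, 15, -6, -14, 10, 36, 31)
= 36


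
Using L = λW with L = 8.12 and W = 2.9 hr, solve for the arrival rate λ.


Little's law: L = λW → λ = L / W
= 8.12 / 2.9
= 2.80 per hour


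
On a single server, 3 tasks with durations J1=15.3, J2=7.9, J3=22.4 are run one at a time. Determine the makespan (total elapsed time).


Sequential makespan: sum all processing times
= 15.3 + 7.9 + 22.4
= 45.6 time units


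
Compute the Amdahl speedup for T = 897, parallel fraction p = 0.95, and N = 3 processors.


Amdahl's law: T_p = T × ((1-p) + p/N)
= 897 × ((1-0.95) + 0.95/3)
= 897 × (0.05 + 0.3167)
= 897 × 0.3667
= 328.90
Speedup = 897/328.90
= 2.73×


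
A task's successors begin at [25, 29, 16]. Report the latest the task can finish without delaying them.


LF = min of all successor start times
Successors start at: [25, 29, 16]
LF = min(25, 29, 16)
= 16


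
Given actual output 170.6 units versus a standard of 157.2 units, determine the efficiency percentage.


Efficiency = (actual / standard) × 100
= (170.6 / 157.2) × 100
= 108.5%


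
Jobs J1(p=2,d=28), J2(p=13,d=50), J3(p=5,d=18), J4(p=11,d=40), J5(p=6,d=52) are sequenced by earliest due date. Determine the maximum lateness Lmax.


EDD order: J3 → J1 → J4 → J2 → J5
Completion and lateness:
  J3: C=5, d=18, L=5-18=-13
  J1: C=7, d=28, L=7-28=-21
  J4: C=18, d=40, L=18-40=-22
  J2: C=31, d=50, L=31-50=-19
  J5: C=37, d=52, L=37-52=-15
Lmax = max(-13, -21, -22, -19, -15)
= -13


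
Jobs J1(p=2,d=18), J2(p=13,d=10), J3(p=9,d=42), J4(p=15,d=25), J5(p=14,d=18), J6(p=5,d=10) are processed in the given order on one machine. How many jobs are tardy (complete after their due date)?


Completion vs due date:
  J1: C=2, d=18 → on time
  J2: C=15, d=10 → TARDY
  J3: C=24, d=42 → on time
  J4: C=39, d=25 → TARDY
  J5: C=53, d=18 → TARDY
  J6: C=58, d=10 → TARDY
Tardy jobs: J2, J4, J5, J6
Count = 4


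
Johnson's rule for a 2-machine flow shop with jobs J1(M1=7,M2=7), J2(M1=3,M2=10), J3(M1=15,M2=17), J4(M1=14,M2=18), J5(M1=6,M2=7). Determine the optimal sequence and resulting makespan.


Johnson's rule:
Group 1 (M1≤M2, sort by M1): ['J2', 'J5', 'J1', 'J4', 'J3']
Group 2 (M1>M2, sort desc M2): []
Sequence: J2 → J5 → J1 → J4 → J3
Makespan calculation:
  J2: M1 done=3, M2 done=13
  J5: M1 done=9, M2 done=20
  J1: M1 done=16, M2 done=27
  J4: M1 done=30, M2 done=48
  J3: M1 done=45, M2 done=65
= Sequence: J2 → J5 → J1 → J4 → J3, Makespan: 65


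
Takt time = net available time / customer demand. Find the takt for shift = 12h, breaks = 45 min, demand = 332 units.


Available = 12×60 - 45 = 675 min
Takt time = 675 / 332
= 2.03 min/unit


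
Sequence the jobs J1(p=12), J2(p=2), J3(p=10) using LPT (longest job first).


LPT: sort by longest processing time first
  J1: p=12
  J3: p=10
  J2: p=2
Order: J1 → J3 → J2


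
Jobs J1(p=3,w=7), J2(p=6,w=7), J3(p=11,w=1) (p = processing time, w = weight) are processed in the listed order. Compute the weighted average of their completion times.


Completion times:
  J1: C=3, w×C=7×3=21
  J2: C=9, w×C=7×9=63
  J3: C=20, w×C=1×20=20
Sum w×C = 104
Sum w = 15
Weighted avg = 104/15
= 6.93


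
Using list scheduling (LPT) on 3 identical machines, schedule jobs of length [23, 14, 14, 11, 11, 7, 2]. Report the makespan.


Jobs (LPT sorted): [23, 14, 14, 11, 11, 7, 2]
Machines: 3
  J=23 → Machine 1 (load: 0+23=23)
  J=14 → Machine 2 (load: 0+14=14)
  J=14 → Machine 3 (load: 0+14=14)
  J=11 → Machine 2 (load: 14+11=25)
  J=11 → Machine 3 (load: 14+11=25)
  J=7 → Machine 1 (load: 23+7=30)
  J=2 → Machine 2 (load: 25+2=27)
Machine loads: [30, 27, 25]
Makespan = max = 30 time units


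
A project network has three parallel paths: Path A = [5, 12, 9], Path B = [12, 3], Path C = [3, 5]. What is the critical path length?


Path A: 5 + 12 + 9 = 26
Path B: 12 + 3 = 15
Path C: 3 + 5 = 8
Critical path = longest = max(26, 15, 8)
= 26 (Path A)


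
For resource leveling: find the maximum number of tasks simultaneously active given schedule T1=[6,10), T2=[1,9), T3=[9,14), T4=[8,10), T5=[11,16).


Check each time point for overlaps:
  t=8: 3 tasks active (T1, T2, T4)
Max concurrent = 3


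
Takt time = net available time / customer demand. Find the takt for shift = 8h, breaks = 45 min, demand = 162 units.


Available = 8×60 - 45 = 435 min
Takt time = 435 / 162
= 2.69 min/unit


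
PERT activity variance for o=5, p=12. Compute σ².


σ² = ((p - o) / 6)² = (p - o)² / 36
= (12 - 5)² / 36
= 7² / 36
= 49 / 36
= 1.3611


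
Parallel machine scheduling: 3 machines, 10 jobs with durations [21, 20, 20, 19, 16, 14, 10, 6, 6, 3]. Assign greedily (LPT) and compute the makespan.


Jobs (LPT sorted): [21, 20, 20, 19, 16, 14, 10, 6, 6, 3]
Machines: 3
  J=21 → Machine 1 (load: 0+21=21)
  J=20 → Machine 2 (load: 0+20=20)
  J=20 → Machine 3 (load: 0+20=20)
  J=19 → Machine 2 (load: 20+19=39)
  J=16 → Machine 3 (load: 20+16=36)
  J=14 → Machine 1 (load: 21+14=35)
  J=10 → Machine 1 (load: 35+10=45)
  J=6 → Machine 3 (load: 36+6=42)
  J=6 → Machine 2 (load: 39+6=45)
  J=3 → Machine 3 (load: 42+3=45)
Machine loads: [45, 45, 45]
Makespan = max = 45 time units


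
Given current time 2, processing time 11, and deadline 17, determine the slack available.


Slack = due - current_time - processing
= 17 - 2 - 11
= 4


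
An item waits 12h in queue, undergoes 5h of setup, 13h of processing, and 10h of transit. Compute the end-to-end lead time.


Lead time = queue + setup + processing + transit
= 12 + 5 + 13 + 10
= 40 hours


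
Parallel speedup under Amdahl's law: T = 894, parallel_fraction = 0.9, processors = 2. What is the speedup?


Amdahl's law: T_p = T × ((1-p) + p/N)
= 894 × ((1-0.9) + 0.9/2)
= 894 × (0.10 + 0.4500)
= 894 × 0.5500
= 491.70
Speedup = 894/491.70
= 1.82×


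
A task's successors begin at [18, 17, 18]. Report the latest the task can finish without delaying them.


LF = min of all successor start times
Successors start at: [18, 17, 18]
LF = min(18, 17, 18)
= 17


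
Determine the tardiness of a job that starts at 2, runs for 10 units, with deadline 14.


Completion = start + processing = 2 + 10 = 12
Tardiness = max(0, C - d) = max(0, 12 - 14)
= max(0, -2)
= 0


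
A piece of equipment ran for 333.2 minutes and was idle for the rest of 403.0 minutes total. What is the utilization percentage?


Utilization = busy / total × 100
= 333.2 / 403.0 × 100
= 82.7%


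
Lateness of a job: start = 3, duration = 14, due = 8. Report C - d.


Completion = 3 + 14 = 17
Lateness = C - d = 17 - 8
= 9


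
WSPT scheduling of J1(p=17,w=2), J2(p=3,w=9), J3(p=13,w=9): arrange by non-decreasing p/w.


WSPT (Smith's rule): sort by p/w ascending
  J2: p/w = 3/9 = 0.333
  J3: p/w = 13/9 = 1.444
  J1: p/w = 17/2 = 8.500
Order: J2 → J3 → J1


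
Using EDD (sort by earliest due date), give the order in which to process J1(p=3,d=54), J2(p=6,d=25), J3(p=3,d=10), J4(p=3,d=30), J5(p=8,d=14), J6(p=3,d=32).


EDD: sort by earliest due date
  J3: d=10, p=3
  J5: d=14, p=8
  J2: d=25, p=6
  J4: d=30, p=3
  J6: d=32, p=3
  J1: d=54, p=3
Order: J3 → J5 → J2 → J4 → J6 → J1


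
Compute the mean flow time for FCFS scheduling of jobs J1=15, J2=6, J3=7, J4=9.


Completion times:
  J1: completes at 15
  J2: completes at 21
  J3: completes at 28
  J4: completes at 37
Sum = 101
Average = 101/4
= 25.25


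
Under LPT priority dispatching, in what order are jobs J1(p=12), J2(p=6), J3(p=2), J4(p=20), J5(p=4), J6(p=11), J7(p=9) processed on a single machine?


LPT: sort by longest processing time first
  J4: p=20
  J1: p=12
  J6: p=11
  J7: p=9
  J2: p=6
  J5: p=4
  J3: p=2
Order: J4 → J1 → J6 → J7 → J2 → J5 → J3


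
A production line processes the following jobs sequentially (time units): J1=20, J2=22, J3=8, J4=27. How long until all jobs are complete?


Sequential makespan: sum all processing times
= 20 + 22 + 8 + 27
= 77 time units


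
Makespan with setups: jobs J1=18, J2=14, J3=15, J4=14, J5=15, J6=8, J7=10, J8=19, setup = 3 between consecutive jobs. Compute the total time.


Makespan = Σ processing + (n-1) × setup
= (18 + 14 + 15 + 14 + 15 + 8 + 10 + 19) + (8-1)×3
= 113 + 21
= 134 time units


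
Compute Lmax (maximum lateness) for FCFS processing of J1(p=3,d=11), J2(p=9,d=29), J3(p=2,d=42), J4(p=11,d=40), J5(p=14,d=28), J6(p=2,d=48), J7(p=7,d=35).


Lateness per job (L = C - d):
  J1: C=3, d=11, L=-8
  J2: C=12, d=29, L=-17
  J3: C=14, d=42, L=-28
  J4: C=25, d=40, L=-15
  J5: C=39, d=28, L=11
  J6: C=41, d=48, L=-7
  J7: C=48, d=35, L=13
Lmax = max(-8, -17, -28, -15, 11, -7, 13)
= 13


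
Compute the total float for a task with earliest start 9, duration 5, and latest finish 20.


EF = ES + duration = 9 + 5 = 14
LS = LF - duration = 20 - 5 = 15
Total Float = LF - EF = 20 - 14
(or LS - ES = 15 - 9)
= 6


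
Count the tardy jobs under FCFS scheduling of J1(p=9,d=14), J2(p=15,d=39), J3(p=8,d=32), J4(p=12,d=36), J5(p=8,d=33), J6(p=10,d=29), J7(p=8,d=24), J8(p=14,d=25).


Completion vs due date:
  J1: C=9, d=14 → on time
  J2: C=24, d=39 → on time
  J3: C=32, d=32 → on time
  J4: C=44, d=36 → TARDY
  J5: C=52, d=33 → TARDY
  J6: C=62, d=29 → TARDY
  J7: C=70, d=24 → TARDY
  J8: C=84, d=25 → TARDY
Tardy jobs: J4, J5, J6, J7, J8
Count = 5


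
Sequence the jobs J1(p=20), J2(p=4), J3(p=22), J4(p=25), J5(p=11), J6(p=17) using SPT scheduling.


SPT: sort by shortest processing time
  J2: p=4
  J5: p=11
  J6: p=17
  J1: p=20
  J3: p=22
  J4: p=25
Order: J2 → J5 → J6 → J1 → J3 → J4
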